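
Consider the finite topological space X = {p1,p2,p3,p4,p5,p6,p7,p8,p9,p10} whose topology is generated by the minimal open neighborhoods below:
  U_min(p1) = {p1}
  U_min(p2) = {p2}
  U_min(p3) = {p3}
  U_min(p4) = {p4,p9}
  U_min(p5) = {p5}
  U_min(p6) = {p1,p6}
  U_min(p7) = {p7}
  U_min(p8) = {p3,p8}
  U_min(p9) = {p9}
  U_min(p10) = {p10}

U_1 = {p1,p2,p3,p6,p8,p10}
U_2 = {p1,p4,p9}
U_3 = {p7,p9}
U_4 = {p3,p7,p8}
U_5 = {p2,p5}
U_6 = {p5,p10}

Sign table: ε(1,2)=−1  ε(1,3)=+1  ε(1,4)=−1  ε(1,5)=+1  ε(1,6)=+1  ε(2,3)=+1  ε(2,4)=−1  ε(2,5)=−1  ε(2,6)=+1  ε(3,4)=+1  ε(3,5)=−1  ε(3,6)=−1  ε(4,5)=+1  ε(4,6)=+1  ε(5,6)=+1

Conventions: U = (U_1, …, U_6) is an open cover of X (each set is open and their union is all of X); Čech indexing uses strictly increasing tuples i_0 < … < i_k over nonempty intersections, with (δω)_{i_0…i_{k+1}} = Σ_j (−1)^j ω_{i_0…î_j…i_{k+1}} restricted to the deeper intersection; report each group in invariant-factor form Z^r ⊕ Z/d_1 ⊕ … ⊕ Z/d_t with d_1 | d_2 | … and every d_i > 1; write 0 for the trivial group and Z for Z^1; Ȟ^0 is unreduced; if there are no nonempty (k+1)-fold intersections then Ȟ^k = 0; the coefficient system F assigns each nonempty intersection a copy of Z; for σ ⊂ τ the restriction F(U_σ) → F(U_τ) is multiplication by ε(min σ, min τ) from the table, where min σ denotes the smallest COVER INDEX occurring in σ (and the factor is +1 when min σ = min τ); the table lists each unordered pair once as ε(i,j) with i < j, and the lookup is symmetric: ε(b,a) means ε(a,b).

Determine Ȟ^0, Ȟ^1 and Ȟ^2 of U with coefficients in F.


Ȟ^0(U;F) ≅ Z, Ȟ^1(U;F) ≅ Z^2 and Ȟ^2(U;F) ≅ 0

nonempty overlaps:
  U12={p1} U14={p3,p8} U15={p2} U16={p10} U23={p9} U34={p7} U56={p5}
C dims 6,7; δ0: rk 5, SNF 1^5
degree 0: 6−5−0 = 1 → Ȟ^0 ≅ Z
degree 1: 7−0−5 = 2 → Ȟ^1 ≅ Z^2
degree 2: 0−0−0 = 0 → Ȟ^2 ≅ 0


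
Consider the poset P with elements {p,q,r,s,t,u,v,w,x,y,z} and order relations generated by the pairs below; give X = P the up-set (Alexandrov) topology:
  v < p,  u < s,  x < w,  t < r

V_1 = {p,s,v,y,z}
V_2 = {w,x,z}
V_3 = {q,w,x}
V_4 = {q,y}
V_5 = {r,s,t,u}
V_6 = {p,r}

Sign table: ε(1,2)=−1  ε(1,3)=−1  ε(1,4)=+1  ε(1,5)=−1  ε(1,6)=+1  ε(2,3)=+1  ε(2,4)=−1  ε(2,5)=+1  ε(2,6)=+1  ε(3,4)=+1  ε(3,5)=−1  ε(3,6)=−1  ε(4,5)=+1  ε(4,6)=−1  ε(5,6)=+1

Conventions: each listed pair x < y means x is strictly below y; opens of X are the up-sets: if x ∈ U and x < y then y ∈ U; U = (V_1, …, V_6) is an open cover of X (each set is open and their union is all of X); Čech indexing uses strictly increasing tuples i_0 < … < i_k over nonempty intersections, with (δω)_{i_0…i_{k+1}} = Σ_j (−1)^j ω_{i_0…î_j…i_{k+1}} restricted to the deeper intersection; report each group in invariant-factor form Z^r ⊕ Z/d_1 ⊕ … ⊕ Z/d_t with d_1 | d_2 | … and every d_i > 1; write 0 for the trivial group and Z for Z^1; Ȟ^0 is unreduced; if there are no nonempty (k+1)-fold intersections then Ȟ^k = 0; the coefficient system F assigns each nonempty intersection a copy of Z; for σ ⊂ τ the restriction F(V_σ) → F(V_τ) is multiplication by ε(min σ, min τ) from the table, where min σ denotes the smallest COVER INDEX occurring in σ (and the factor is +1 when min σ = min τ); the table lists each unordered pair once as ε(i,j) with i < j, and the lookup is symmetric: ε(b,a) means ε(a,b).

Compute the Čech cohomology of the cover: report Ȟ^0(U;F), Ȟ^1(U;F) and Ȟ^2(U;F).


cover nerve:
  V12={z} V14={y} V15={s} V16={p} V23={w,x} V34={q} V56={r}
C dims 6,7; δ0: rk 6, SNF 1^5·2
Ȟ^0: (6−6)−0=0 ⇒ 0
Ȟ^1: (7−0)−6=1 plus torsion [2] ⇒ Z ⊕ Z/2
Ȟ^2: (0−0)−0=0 ⇒ 0

Ȟ^0 ≅ 0, Ȟ^1 ≅ Z ⊕ Z/2 and Ȟ^2 ≅ 0


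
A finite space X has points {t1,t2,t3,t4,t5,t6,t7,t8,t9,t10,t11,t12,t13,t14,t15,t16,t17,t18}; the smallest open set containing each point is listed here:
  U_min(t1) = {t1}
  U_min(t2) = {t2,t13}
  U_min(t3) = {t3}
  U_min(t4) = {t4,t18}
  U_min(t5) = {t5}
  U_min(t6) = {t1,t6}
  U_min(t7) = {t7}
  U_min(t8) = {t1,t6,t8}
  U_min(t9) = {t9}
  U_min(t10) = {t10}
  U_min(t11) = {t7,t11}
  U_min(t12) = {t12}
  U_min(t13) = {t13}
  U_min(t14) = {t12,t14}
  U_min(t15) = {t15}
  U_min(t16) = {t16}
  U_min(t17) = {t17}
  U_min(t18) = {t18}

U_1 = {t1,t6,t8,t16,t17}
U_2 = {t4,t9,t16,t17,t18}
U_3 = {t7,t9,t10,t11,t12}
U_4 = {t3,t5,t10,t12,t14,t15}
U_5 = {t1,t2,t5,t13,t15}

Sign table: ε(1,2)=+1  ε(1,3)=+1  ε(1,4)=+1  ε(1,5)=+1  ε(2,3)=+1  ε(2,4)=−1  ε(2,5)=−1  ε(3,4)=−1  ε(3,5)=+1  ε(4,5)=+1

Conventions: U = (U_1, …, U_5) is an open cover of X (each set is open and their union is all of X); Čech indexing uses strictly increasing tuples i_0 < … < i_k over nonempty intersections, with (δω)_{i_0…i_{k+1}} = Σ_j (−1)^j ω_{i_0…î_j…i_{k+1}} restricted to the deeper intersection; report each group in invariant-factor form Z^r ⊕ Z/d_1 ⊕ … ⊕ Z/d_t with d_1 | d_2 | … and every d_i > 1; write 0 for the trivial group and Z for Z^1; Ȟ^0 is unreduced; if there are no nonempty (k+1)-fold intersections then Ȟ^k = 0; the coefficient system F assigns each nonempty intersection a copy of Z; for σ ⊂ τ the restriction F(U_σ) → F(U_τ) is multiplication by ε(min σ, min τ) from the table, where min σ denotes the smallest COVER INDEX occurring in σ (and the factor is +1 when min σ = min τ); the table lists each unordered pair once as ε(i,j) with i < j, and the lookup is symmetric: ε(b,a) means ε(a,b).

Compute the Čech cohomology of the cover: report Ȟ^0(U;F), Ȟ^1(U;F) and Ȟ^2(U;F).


Ȟ^0(U;F) ≅ 0, Ȟ^1(U;F) ≅ Z/2 and Ȟ^2(U;F) ≅ 0

nonempty intersections:
  U12={t16,t17} U15={t1} U23={t9} U34={t10,t12} U45={t5,t15}
C dims 5,5; δ0: rk 5, SNF 1^4·2
Ȟ^0: (5−5)−0=0 ⇒ 0
Ȟ^1: (5−0)−5=0 plus torsion [2] ⇒ Z/2
Ȟ^2: (0−0)−0=0 ⇒ 0


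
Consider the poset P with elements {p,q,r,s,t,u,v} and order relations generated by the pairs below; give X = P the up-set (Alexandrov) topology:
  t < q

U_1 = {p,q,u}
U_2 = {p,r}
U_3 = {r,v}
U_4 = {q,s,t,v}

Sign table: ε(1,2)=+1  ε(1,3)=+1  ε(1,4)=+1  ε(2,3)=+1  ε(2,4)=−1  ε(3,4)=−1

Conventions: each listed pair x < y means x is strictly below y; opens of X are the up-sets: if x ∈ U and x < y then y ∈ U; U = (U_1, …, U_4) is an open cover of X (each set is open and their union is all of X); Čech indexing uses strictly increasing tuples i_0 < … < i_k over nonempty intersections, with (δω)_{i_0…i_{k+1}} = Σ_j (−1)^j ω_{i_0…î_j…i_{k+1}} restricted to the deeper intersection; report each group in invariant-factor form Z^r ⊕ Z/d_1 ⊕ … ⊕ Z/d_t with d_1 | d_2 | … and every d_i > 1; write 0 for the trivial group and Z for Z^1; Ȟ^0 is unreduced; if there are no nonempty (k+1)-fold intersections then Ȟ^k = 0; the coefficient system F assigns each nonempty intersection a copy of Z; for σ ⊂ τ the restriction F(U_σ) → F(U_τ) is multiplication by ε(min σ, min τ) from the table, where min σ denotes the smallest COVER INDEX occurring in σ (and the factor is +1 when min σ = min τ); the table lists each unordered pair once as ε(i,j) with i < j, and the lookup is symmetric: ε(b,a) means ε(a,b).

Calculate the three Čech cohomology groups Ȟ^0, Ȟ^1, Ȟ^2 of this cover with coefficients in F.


Ȟ^0 ≅ 0,  Ȟ^1 ≅ Z/2,  Ȟ^2 ≅ 0

nonempty overlaps:
  U12={p} U14={q} U23={r} U34={v}
C dims 4,4; δ0: rk 4, SNF 1^3·2
degree 0: 4−4−0 = 0 → Ȟ^0 ≅ 0
degree 1: 4−0−4 = 0 plus torsion [2] → Ȟ^1 ≅ Z/2
degree 2: 0−0−0 = 0 → Ȟ^2 ≅ 0


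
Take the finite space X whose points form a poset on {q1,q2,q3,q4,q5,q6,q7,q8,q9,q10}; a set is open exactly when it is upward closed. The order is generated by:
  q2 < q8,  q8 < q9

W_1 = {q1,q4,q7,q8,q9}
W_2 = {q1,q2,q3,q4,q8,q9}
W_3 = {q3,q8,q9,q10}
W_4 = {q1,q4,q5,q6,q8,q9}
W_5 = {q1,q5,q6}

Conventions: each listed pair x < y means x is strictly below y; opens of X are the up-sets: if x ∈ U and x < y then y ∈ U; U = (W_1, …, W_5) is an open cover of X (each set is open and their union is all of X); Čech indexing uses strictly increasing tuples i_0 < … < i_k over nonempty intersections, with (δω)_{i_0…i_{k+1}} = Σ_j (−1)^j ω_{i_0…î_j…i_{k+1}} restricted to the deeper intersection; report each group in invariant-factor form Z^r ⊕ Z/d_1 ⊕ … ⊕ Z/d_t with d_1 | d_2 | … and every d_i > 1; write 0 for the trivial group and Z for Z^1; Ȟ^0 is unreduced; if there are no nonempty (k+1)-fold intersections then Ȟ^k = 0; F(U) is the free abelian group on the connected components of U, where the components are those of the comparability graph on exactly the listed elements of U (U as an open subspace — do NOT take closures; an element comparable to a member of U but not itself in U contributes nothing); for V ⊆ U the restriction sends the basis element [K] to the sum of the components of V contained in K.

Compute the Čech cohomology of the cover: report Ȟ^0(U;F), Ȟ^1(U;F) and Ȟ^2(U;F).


nerve simplices:
  W12={q1,q4,q8,q9} W13={q8,q9} W14={q1,q4,q8,q9} W15={q1} W23={q3,q8,q9} W24={q1,q4,q8,q9} W25={q1} W34={q8,q9} W45={q1,q5,q6}
  W123={q8,q9} W124={q1,q4,q8,q9} W125={q1} W134={q8,q9} W145={q1} W234={q8,q9} W245={q1}
  W1234={q8,q9} W1245={q1}
components per intersection:
  W1: {q1} {q4} {q7} {q8,q9}
  W2: {q1} {q2,q8,q9} {q3} {q4}
  W3: {q3} {q8,q9} {q10}
  W4: {q1} {q4} {q5} {q6} {q8,q9}
  W5: {q1} {q5} {q6}
  W12: {q1} {q4} {q8,q9}
  W13: {q8,q9}
  W14: {q1} {q4} {q8,q9}
  W15: {q1}
  W23: {q3} {q8,q9}
  W24: {q1} {q4} {q8,q9}
  W25: {q1}
  W34: {q8,q9}
  W45: {q1} {q5} {q6}
  W123: {q8,q9}
  W124: {q1} {q4} {q8,q9}
  W125: {q1}
  W134: {q8,q9}
  W145: {q1}
  W234: {q8,q9}
  W245: {q1}
  W1234: {q8,q9}
  W1245: {q1}
C dims 19,18,9,2; δ0: rk 11, SNF 1^11; δ1: rk 7, SNF 1^7; δ2: rk 2, SNF 1^2
degree 0: 19−11−0 = 8 → Ȟ^0 ≅ Z^8
degree 1: 18−7−11 = 0 → Ȟ^1 ≅ 0
degree 2: 9−2−7 = 0 → Ȟ^2 ≅ 0

Ȟ^0 ≅ Z^8; Ȟ^1 ≅ 0; Ȟ^2 ≅ 0


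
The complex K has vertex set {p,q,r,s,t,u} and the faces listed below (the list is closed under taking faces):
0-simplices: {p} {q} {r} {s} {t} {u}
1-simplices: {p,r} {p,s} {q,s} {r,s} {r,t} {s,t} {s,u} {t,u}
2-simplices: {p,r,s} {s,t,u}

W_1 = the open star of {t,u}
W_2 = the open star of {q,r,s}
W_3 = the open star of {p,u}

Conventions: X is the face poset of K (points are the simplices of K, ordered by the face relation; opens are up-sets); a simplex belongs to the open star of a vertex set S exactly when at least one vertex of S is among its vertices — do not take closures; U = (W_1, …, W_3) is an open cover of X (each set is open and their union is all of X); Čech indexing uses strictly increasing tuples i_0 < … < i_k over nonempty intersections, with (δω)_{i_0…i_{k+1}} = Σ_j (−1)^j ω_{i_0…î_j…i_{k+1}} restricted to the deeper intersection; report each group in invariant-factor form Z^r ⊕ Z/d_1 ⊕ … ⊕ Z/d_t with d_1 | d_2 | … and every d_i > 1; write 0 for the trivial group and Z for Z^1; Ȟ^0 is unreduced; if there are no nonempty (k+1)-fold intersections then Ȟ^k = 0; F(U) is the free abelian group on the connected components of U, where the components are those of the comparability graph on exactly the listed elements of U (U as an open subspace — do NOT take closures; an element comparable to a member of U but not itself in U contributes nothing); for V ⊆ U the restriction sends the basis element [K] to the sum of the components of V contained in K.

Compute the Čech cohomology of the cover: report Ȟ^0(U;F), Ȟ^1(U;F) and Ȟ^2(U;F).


Ȟ^0 = Z, Ȟ^1 = Z and Ȟ^2 = 0

intersection data:
  W1={{t},{u},{r,t},{s,t},{s,u},{t,u},{s,t,u}} W2={{q},{r},{s},{p,r},{p,s},{q,s},{r,s},{r,t},{s,t},{s,u},{p,r,s},{s,t,u}} W3={{p},{u},{p,r},{p,s},{s,u},{t,u},{p,r,s},{s,t,u}}
  W12={{r,t},{s,t},{s,u},{s,t,u}} W13={{u},{s,u},{t,u},{s,t,u}} W23={{p,r},{p,s},{s,u},{p,r,s},{s,t,u}}
  W123={{s,u},{s,t,u}}
components per intersection:
  W1: {{t},{u},{r,t},{s,t},{s,u},{t,u},{s,t,u}}
  W2: {{q},{r},{s},{p,r},{p,s},{q,s},{r,s},{r,t},{s,t},{s,u},{p,r,s},{s,t,u}}
  W3: {{p},{p,r},{p,s},{p,r,s}} {{u},{s,u},{t,u},{s,t,u}}
  W12: {{r,t}} {{s,t},{s,u},{s,t,u}}
  W13: {{u},{s,u},{t,u},{s,t,u}}
  W23: {{p,r},{p,s},{p,r,s}} {{s,u},{s,t,u}}
  W123: {{s,u},{s,t,u}}
C dims 4,5,1; δ0: rk 3, SNF 1^3; δ1: rk 1, SNF 1^1
Ȟ^0 = (4 − 3) − 0 = 1, so Ȟ^0 ≅ Z
Ȟ^1 = (5 − 1) − 3 = 1, so Ȟ^1 ≅ Z
Ȟ^2 = (1 − 0) − 1 = 0, so Ȟ^2 ≅ 0


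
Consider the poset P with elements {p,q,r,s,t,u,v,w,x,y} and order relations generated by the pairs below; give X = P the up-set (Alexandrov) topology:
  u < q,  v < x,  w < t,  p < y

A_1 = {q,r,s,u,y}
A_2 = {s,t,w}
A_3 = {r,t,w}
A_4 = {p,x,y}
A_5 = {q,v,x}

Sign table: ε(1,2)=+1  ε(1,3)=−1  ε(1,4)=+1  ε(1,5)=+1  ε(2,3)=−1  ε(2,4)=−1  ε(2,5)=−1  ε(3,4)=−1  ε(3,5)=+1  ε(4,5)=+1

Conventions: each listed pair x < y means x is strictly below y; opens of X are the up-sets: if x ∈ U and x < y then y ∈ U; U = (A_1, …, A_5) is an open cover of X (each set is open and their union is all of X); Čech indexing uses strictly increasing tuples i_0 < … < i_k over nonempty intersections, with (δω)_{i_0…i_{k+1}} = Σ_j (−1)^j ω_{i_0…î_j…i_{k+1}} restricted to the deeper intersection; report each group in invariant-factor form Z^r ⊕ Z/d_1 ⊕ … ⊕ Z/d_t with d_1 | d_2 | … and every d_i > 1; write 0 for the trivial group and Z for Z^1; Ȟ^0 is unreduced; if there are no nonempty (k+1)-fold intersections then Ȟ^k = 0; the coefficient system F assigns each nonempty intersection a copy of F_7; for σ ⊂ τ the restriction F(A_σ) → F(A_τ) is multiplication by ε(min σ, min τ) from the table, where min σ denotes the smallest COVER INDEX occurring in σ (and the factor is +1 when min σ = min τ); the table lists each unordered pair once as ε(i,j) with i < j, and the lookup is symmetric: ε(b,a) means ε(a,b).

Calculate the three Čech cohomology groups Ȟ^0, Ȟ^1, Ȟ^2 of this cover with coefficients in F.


intersection data:
  A12={s} A13={r} A14={y} A15={q} A23={t,w} A45={x}
C dims 5,6; δ0: rk_F7 4
Ȟ^0 = (5 − 4) − 0 = 1, so Ȟ^0 ≅ Z/7
Ȟ^1 = (6 − 0) − 4 = 2, so Ȟ^1 ≅ Z/7 ⊕ Z/7
Ȟ^2 = (0 − 0) − 0 = 0, so Ȟ^2 ≅ 0

Ȟ^0 = Z/7, Ȟ^1 = Z/7 ⊕ Z/7 and Ȟ^2 = 0


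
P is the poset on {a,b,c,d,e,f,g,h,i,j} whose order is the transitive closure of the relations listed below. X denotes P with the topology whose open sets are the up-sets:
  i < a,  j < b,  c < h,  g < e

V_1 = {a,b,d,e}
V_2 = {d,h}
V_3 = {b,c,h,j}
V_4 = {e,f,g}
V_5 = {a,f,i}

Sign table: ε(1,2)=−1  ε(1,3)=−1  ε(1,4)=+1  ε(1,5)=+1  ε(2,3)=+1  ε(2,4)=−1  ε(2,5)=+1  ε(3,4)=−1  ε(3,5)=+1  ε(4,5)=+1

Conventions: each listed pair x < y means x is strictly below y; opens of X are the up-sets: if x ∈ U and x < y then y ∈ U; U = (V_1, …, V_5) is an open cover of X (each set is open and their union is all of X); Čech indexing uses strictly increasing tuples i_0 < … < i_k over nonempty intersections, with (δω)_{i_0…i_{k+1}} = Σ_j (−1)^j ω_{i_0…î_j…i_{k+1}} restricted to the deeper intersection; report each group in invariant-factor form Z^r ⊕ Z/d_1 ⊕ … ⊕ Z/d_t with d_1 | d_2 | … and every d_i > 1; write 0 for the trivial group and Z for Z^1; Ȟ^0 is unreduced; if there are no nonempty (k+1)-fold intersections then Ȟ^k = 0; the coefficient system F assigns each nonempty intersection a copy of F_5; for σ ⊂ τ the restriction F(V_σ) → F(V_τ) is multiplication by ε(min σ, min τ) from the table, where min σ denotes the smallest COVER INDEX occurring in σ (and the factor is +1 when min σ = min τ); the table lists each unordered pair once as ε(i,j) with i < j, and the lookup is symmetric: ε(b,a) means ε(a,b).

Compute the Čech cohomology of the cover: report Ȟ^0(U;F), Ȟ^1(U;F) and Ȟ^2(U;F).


nonempty intersections:
  V12={d} V13={b} V14={e} V15={a} V23={h} V45={f}
C dims 5,6; δ0: rk_F5 4
Ȟ^0: (5−4)−0=1 ⇒ Z/5
Ȟ^1: (6−0)−4=2 ⇒ Z/5 ⊕ Z/5
Ȟ^2: (0−0)−0=0 ⇒ 0

Ȟ^0 = Z/5; Ȟ^1 = Z/5 ⊕ Z/5; Ȟ^2 = 0


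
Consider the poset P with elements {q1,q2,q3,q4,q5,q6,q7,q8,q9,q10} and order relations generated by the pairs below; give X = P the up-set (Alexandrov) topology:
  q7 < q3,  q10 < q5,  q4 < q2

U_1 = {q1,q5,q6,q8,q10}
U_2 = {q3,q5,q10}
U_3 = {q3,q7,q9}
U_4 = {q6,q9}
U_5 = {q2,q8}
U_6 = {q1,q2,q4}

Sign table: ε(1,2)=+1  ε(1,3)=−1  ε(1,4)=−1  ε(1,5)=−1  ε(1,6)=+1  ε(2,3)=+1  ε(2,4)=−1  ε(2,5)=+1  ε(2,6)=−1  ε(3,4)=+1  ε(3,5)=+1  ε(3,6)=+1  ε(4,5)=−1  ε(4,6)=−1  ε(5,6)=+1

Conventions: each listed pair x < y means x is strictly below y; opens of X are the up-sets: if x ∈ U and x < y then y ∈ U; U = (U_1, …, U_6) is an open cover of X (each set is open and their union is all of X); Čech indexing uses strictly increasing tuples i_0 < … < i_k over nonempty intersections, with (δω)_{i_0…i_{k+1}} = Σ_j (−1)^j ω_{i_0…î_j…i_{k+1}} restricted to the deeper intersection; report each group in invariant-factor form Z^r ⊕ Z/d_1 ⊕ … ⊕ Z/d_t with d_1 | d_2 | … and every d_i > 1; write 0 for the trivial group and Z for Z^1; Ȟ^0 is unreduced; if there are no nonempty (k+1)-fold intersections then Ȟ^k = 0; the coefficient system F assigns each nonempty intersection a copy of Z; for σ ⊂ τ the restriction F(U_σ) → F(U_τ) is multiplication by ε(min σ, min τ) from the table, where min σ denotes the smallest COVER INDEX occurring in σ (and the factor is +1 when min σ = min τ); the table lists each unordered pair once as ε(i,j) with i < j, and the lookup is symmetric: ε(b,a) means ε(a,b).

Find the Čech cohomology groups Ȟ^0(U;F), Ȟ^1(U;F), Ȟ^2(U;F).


nerve simplices:
  U12={q5,q10} U14={q6} U15={q8} U16={q1} U23={q3} U34={q9} U56={q2}
C dims 6,7; δ0: rk 6, SNF 1^5·2
degree 0: 6−6−0 = 0 → Ȟ^0 ≅ 0
degree 1: 7−0−6 = 1 plus torsion [2] → Ȟ^1 ≅ Z ⊕ Z/2
degree 2: 0−0−0 = 0 → Ȟ^2 ≅ 0

Ȟ^0 = 0, Ȟ^1 = Z ⊕ Z/2, Ȟ^2 = 0


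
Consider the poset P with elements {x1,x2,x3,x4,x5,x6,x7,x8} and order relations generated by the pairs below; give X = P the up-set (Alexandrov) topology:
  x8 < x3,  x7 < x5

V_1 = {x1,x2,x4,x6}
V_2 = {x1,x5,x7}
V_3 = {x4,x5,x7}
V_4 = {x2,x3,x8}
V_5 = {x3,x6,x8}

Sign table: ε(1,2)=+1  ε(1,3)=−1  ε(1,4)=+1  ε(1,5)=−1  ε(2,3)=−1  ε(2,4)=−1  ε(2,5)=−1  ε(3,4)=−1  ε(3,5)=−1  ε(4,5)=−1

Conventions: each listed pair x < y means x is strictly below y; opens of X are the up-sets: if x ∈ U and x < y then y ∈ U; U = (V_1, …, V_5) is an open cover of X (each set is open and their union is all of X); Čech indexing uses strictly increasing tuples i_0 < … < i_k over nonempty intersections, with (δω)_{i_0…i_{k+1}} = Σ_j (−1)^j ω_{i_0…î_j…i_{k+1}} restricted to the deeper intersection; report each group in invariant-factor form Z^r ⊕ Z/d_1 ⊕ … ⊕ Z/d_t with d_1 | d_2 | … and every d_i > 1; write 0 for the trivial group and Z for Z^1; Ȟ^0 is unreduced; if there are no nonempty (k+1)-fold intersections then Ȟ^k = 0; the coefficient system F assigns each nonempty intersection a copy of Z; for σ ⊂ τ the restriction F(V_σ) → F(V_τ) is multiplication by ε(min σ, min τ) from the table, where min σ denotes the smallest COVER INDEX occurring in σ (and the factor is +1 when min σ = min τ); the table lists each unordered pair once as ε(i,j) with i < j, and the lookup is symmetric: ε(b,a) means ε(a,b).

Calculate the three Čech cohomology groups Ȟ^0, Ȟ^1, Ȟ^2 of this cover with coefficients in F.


Ȟ^0 ≅ Z; Ȟ^1 ≅ Z^2; Ȟ^2 ≅ 0

cover nerve:
  V12={x1} V13={x4} V14={x2} V15={x6} V23={x5,x7} V45={x3,x8}
C dims 5,6; δ0: rk 4, SNF 1^4
Ȟ^0: (5−4)−0=1 ⇒ Z
Ȟ^1: (6−0)−4=2 ⇒ Z^2
Ȟ^2: (0−0)−0=0 ⇒ 0


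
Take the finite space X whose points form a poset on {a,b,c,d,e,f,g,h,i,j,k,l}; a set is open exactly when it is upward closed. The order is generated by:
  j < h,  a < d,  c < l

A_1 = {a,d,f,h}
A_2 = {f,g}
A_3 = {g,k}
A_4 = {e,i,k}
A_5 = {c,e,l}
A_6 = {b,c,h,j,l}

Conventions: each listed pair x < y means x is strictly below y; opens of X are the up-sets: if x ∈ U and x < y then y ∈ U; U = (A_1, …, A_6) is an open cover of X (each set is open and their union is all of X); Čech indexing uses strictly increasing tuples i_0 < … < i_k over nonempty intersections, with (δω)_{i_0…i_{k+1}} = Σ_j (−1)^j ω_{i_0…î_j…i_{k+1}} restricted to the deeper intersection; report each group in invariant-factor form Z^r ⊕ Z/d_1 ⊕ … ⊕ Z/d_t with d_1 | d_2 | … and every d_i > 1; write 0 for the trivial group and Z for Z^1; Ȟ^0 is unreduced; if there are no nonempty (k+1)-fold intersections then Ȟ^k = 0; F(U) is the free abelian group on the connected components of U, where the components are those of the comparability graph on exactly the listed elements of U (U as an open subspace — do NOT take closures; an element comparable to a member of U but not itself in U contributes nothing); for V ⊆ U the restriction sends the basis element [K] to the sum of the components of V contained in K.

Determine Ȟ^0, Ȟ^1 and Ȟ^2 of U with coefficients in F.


nonempty overlaps:
  A12={f} A16={h} A23={g} A34={k} A45={e} A56={c,l}
components per intersection:
  A1: {a,d} {f} {h}
  A2: {f} {g}
  A3: {g} {k}
  A4: {e} {i} {k}
  A5: {c,l} {e}
  A6: {b} {c,l} {h,j}
  A12: {f}
  A16: {h}
  A23: {g}
  A34: {k}
  A45: {e}
  A56: {c,l}
C dims 15,6; δ0: rk 6, SNF 1^6
degree 0: 15−6−0 = 9 → Ȟ^0 ≅ Z^9
degree 1: 6−0−6 = 0 → Ȟ^1 ≅ 0
degree 2: 0−0−0 = 0 → Ȟ^2 ≅ 0

Ȟ^0(U;F) ≅ Z^9, Ȟ^1(U;F) ≅ 0, Ȟ^2(U;F) ≅ 0


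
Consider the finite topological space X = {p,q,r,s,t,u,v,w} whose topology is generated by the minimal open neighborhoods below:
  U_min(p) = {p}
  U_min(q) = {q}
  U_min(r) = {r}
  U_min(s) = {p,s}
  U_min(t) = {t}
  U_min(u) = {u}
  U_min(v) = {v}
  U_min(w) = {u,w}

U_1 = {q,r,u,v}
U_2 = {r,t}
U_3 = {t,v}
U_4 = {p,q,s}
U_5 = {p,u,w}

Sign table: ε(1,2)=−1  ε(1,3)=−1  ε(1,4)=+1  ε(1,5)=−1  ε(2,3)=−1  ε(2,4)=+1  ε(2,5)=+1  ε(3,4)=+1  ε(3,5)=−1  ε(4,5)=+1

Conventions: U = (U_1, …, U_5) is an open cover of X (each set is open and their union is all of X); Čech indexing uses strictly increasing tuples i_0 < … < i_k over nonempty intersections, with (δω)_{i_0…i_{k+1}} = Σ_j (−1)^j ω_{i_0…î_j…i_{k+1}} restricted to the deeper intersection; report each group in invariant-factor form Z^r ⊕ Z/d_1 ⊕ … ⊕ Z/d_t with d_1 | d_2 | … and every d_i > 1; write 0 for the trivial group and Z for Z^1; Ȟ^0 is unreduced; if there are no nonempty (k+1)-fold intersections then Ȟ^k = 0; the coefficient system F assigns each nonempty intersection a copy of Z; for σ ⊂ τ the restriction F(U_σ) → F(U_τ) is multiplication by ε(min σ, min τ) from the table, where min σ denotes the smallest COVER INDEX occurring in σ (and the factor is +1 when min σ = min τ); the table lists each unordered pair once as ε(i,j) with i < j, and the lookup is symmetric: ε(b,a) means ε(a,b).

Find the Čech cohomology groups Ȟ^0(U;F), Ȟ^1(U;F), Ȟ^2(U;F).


Ȟ^0 = 0, Ȟ^1 = Z ⊕ Z/2, Ȟ^2 = 0

nonempty intersections:
  U12={r} U13={v} U14={q} U15={u} U23={t} U45={p}
C dims 5,6; δ0: rk 5, SNF 1^4·2
Ȟ^0: (5−5)−0=0 ⇒ 0
Ȟ^1: (6−0)−5=1 plus torsion [2] ⇒ Z ⊕ Z/2
Ȟ^2: (0−0)−0=0 ⇒ 0


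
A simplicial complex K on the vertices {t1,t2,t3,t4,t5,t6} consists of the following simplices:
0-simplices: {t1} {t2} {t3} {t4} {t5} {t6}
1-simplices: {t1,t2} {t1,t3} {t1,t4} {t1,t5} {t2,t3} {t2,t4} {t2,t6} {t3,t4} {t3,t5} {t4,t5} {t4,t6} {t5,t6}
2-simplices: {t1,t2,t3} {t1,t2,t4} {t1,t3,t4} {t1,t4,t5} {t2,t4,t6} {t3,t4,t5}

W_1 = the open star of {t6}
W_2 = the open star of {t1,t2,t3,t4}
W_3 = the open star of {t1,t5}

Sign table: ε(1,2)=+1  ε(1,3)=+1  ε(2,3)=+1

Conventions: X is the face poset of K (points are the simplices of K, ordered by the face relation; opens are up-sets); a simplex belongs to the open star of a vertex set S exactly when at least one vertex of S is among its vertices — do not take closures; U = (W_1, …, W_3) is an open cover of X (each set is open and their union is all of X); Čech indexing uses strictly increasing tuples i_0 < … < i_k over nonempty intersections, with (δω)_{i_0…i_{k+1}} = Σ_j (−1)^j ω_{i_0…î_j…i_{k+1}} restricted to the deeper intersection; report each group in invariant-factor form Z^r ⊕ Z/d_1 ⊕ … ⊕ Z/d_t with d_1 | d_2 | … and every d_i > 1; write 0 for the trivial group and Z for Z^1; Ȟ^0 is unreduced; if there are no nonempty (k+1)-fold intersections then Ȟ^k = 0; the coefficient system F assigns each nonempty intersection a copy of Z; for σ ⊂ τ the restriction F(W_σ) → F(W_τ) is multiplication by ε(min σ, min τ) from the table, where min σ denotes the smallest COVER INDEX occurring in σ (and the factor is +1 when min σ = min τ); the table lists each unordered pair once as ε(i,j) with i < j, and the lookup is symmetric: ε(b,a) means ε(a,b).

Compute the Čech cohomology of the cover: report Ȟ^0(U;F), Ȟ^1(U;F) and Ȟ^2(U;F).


Ȟ^0(U;F) ≅ Z,  Ȟ^1(U;F) ≅ Z,  Ȟ^2(U;F) ≅ 0

intersection data:
  W1={{t6},{t2,t6},{t4,t6},{t5,t6},{t2,t4,t6}} W2={{t1},{t2},{t3},{t4},{t1,t2},{t1,t3},{t1,t4},{t1,t5},{t2,t3},{t2,t4},{t2,t6},{t3,t4},{t3,t5},{t4,t5},{t4,t6},{t1,t2,t3},{t1,t2,t4},{t1,t3,t4},{t1,t4,t5},{t2,t4,t6},{t3,t4,t5}} W3={{t1},{t5},{t1,t2},{t1,t3},{t1,t4},{t1,t5},{t3,t5},{t4,t5},{t5,t6},{t1,t2,t3},{t1,t2,t4},{t1,t3,t4},{t1,t4,t5},{t3,t4,t5}}
  W12={{t2,t6},{t4,t6},{t2,t4,t6}} W13={{t5,t6}} W23={{t1},{t1,t2},{t1,t3},{t1,t4},{t1,t5},{t3,t5},{t4,t5},{t1,t2,t3},{t1,t2,t4},{t1,t3,t4},{t1,t4,t5},{t3,t4,t5}}
C dims 3,3; δ0: rk 2, SNF 1^2
Ȟ^0 = (3 − 2) − 0 = 1, so Ȟ^0 ≅ Z
Ȟ^1 = (3 − 0) − 2 = 1, so Ȟ^1 ≅ Z
Ȟ^2 = (0 − 0) − 0 = 0, so Ȟ^2 ≅ 0


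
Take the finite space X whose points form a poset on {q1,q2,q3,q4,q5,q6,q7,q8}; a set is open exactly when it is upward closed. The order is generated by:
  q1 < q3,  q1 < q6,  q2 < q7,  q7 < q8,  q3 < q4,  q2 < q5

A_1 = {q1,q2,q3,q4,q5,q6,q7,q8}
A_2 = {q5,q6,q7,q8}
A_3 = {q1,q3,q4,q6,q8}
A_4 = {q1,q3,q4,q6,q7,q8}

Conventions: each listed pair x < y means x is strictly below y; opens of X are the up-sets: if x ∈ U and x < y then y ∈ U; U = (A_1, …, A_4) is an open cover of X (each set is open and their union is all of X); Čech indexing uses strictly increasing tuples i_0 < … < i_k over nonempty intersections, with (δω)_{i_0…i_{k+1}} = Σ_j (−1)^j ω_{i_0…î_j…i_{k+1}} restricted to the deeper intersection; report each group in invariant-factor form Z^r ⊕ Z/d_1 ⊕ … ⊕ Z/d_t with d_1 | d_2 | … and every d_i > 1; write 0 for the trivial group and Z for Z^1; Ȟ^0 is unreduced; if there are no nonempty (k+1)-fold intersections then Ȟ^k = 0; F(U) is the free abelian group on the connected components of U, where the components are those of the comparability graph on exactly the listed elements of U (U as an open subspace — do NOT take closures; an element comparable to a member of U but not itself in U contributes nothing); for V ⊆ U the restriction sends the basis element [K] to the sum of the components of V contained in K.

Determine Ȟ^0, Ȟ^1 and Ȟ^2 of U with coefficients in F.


Ȟ^0 ≅ Z^2,  Ȟ^1 ≅ 0,  Ȟ^2 ≅ 0

cover nerve:
  A12={q5,q6,q7,q8} A13={q1,q3,q4,q6,q8} A14={q1,q3,q4,q6,q7,q8} A23={q6,q8} A24={q6,q7,q8} A34={q1,q3,q4,q6,q8}
  A123={q6,q8} A124={q6,q7,q8} A134={q1,q3,q4,q6,q8} A234={q6,q8}
  A1234={q6,q8}
components per intersection:
  A1: {q1,q3,q4,q6} {q2,q5,q7,q8}
  A2: {q5} {q6} {q7,q8}
  A3: {q1,q3,q4,q6} {q8}
  A4: {q1,q3,q4,q6} {q7,q8}
  A12: {q5} {q6} {q7,q8}
  A13: {q1,q3,q4,q6} {q8}
  A14: {q1,q3,q4,q6} {q7,q8}
  A23: {q6} {q8}
  A24: {q6} {q7,q8}
  A34: {q1,q3,q4,q6} {q8}
  A123: {q6} {q8}
  A124: {q6} {q7,q8}
  A134: {q1,q3,q4,q6} {q8}
  A234: {q6} {q8}
  A1234: {q6} {q8}
C dims 9,13,8,2; δ0: rk 7, SNF 1^7; δ1: rk 6, SNF 1^6; δ2: rk 2, SNF 1^2
Ȟ^0: (9−7)−0=2 ⇒ Z^2
Ȟ^1: (13−6)−7=0 ⇒ 0
Ȟ^2: (8−2)−6=0 ⇒ 0


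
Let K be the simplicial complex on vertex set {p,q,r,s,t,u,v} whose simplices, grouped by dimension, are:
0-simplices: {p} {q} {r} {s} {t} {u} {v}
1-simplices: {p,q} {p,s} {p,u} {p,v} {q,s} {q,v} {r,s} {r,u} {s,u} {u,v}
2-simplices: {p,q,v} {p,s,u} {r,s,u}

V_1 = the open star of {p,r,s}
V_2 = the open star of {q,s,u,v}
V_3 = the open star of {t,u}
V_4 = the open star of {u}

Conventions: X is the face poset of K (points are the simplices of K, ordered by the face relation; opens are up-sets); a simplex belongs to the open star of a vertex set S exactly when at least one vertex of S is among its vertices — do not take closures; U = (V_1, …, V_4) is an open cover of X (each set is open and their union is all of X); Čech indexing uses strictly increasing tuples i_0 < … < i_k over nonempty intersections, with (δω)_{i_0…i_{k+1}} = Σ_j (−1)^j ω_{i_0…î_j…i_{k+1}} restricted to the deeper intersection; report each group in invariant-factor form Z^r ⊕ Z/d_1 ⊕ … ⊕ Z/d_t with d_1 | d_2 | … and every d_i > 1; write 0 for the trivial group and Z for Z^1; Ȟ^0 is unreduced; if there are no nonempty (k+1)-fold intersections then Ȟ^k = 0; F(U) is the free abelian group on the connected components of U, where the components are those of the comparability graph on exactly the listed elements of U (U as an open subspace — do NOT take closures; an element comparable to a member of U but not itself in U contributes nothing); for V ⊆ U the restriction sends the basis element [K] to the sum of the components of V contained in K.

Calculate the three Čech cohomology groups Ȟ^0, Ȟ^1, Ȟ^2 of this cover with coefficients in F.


Ȟ^0(U;F) ≅ Z^2,  Ȟ^1(U;F) ≅ Z,  Ȟ^2(U;F) ≅ 0

nerve simplices:
  V1={{p},{r},{s},{p,q},{p,s},{p,u},{p,v},{q,s},{r,s},{r,u},{s,u},{p,q,v},{p,s,u},{r,s,u}} V2={{q},{s},{u},{v},{p,q},{p,s},{p,u},{p,v},{q,s},{q,v},{r,s},{r,u},{s,u},{u,v},{p,q,v},{p,s,u},{r,s,u}} V3={{t},{u},{p,u},{r,u},{s,u},{u,v},{p,s,u},{r,s,u}} V4={{u},{p,u},{r,u},{s,u},{u,v},{p,s,u},{r,s,u}}
  V12={{s},{p,q},{p,s},{p,u},{p,v},{q,s},{r,s},{r,u},{s,u},{p,q,v},{p,s,u},{r,s,u}} V13={{p,u},{r,u},{s,u},{p,s,u},{r,s,u}} V14={{p,u},{r,u},{s,u},{p,s,u},{r,s,u}} V23={{u},{p,u},{r,u},{s,u},{u,v},{p,s,u},{r,s,u}} V24={{u},{p,u},{r,u},{s,u},{u,v},{p,s,u},{r,s,u}} V34={{u},{p,u},{r,u},{s,u},{u,v},{p,s,u},{r,s,u}}
  V123={{p,u},{r,u},{s,u},{p,s,u},{r,s,u}} V124={{p,u},{r,u},{s,u},{p,s,u},{r,s,u}} V134={{p,u},{r,u},{s,u},{p,s,u},{r,s,u}} V234={{u},{p,u},{r,u},{s,u},{u,v},{p,s,u},{r,s,u}}
  V1234={{p,u},{r,u},{s,u},{p,s,u},{r,s,u}}
components per intersection:
  V1: {{p},{r},{s},{p,q},{p,s},{p,u},{p,v},{q,s},{r,s},{r,u},{s,u},{p,q,v},{p,s,u},{r,s,u}}
  V2: {{q},{s},{u},{v},{p,q},{p,s},{p,u},{p,v},{q,s},{q,v},{r,s},{r,u},{s,u},{u,v},{p,q,v},{p,s,u},{r,s,u}}
  V3: {{t}} {{u},{p,u},{r,u},{s,u},{u,v},{p,s,u},{r,s,u}}
  V4: {{u},{p,u},{r,u},{s,u},{u,v},{p,s,u},{r,s,u}}
  V12: {{s},{p,s},{p,u},{q,s},{r,s},{r,u},{s,u},{p,s,u},{r,s,u}} {{p,q},{p,v},{p,q,v}}
  V13: {{p,u},{r,u},{s,u},{p,s,u},{r,s,u}}
  V14: {{p,u},{r,u},{s,u},{p,s,u},{r,s,u}}
  V23: {{u},{p,u},{r,u},{s,u},{u,v},{p,s,u},{r,s,u}}
  V24: {{u},{p,u},{r,u},{s,u},{u,v},{p,s,u},{r,s,u}}
  V34: {{u},{p,u},{r,u},{s,u},{u,v},{p,s,u},{r,s,u}}
  V123: {{p,u},{r,u},{s,u},{p,s,u},{r,s,u}}
  V124: {{p,u},{r,u},{s,u},{p,s,u},{r,s,u}}
  V134: {{p,u},{r,u},{s,u},{p,s,u},{r,s,u}}
  V234: {{u},{p,u},{r,u},{s,u},{u,v},{p,s,u},{r,s,u}}
  V1234: {{p,u},{r,u},{s,u},{p,s,u},{r,s,u}}
C dims 5,7,4,1; δ0: rk 3, SNF 1^3; δ1: rk 3, SNF 1^3; δ2: rk 1, SNF 1^1
degree 0: 5−3−0 = 2 → Ȟ^0 ≅ Z^2
degree 1: 7−3−3 = 1 → Ȟ^1 ≅ Z
degree 2: 4−1−3 = 0 → Ȟ^2 ≅ 0


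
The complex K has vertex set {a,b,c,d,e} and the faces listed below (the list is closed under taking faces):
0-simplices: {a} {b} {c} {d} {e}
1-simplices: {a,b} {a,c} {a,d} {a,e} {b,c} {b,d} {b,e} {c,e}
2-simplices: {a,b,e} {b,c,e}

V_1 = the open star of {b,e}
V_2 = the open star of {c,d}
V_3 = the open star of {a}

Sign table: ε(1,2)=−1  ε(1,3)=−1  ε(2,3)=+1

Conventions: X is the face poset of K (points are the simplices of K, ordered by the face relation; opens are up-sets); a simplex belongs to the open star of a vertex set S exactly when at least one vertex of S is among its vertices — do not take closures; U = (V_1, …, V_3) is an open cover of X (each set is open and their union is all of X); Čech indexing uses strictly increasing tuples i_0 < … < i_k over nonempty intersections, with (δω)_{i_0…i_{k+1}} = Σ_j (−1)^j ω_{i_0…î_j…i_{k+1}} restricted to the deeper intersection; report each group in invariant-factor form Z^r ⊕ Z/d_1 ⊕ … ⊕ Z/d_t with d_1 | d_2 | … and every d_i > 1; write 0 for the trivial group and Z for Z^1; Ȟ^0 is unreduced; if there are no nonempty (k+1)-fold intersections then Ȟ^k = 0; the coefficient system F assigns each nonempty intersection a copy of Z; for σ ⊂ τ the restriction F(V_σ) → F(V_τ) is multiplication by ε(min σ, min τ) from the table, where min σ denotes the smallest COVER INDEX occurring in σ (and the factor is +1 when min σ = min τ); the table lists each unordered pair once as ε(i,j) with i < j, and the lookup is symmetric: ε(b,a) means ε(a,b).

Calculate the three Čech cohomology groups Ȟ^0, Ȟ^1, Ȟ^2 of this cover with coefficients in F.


nonempty intersections:
  V1={{b},{e},{a,b},{a,e},{b,c},{b,d},{b,e},{c,e},{a,b,e},{b,c,e}} V2={{c},{d},{a,c},{a,d},{b,c},{b,d},{c,e},{b,c,e}} V3={{a},{a,b},{a,c},{a,d},{a,e},{a,b,e}}
  V12={{b,c},{b,d},{c,e},{b,c,e}} V13={{a,b},{a,e},{a,b,e}} V23={{a,c},{a,d}}
C dims 3,3; δ0: rk 2, SNF 1^2
Ȟ^0: (3−2)−0=1 ⇒ Z
Ȟ^1: (3−0)−2=1 ⇒ Z
Ȟ^2: (0−0)−0=0 ⇒ 0

Ȟ^0(U;F) ≅ Z; Ȟ^1(U;F) ≅ Z; Ȟ^2(U;F) ≅ 0


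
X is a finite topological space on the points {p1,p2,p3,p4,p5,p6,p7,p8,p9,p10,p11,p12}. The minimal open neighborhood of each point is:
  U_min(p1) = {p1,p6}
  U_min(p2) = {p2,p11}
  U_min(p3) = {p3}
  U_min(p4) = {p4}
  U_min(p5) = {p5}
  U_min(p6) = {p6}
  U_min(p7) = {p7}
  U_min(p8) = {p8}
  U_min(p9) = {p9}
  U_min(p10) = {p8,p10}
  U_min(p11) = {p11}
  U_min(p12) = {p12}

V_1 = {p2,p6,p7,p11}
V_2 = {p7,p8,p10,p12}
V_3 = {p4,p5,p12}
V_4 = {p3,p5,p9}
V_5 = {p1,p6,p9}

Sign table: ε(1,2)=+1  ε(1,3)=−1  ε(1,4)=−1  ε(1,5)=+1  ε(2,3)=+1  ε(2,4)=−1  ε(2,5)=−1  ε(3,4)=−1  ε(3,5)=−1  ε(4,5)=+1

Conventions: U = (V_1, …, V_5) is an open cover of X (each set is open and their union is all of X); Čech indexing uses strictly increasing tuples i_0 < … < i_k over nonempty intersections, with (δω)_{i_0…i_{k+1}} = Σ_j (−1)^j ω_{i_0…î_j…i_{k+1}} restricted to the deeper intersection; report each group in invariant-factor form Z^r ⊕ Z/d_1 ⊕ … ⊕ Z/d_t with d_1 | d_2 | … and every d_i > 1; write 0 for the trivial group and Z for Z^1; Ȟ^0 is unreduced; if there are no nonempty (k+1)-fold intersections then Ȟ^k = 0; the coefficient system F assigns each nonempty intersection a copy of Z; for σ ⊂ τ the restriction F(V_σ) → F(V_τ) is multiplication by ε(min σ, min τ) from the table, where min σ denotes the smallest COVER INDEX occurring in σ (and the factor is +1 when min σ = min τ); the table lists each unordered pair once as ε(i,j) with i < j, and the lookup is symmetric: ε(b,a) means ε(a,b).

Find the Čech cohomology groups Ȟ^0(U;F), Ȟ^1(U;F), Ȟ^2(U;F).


nonempty overlaps:
  V12={p7} V15={p6} V23={p12} V34={p5} V45={p9}
C dims 5,5; δ0: rk 5, SNF 1^4·2
degree 0: 5−5−0 = 0 → Ȟ^0 ≅ 0
degree 1: 5−0−5 = 0 plus torsion [2] → Ȟ^1 ≅ Z/2
degree 2: 0−0−0 = 0 → Ȟ^2 ≅ 0

Ȟ^0 = 0, Ȟ^1 = Z/2, Ȟ^2 = 0


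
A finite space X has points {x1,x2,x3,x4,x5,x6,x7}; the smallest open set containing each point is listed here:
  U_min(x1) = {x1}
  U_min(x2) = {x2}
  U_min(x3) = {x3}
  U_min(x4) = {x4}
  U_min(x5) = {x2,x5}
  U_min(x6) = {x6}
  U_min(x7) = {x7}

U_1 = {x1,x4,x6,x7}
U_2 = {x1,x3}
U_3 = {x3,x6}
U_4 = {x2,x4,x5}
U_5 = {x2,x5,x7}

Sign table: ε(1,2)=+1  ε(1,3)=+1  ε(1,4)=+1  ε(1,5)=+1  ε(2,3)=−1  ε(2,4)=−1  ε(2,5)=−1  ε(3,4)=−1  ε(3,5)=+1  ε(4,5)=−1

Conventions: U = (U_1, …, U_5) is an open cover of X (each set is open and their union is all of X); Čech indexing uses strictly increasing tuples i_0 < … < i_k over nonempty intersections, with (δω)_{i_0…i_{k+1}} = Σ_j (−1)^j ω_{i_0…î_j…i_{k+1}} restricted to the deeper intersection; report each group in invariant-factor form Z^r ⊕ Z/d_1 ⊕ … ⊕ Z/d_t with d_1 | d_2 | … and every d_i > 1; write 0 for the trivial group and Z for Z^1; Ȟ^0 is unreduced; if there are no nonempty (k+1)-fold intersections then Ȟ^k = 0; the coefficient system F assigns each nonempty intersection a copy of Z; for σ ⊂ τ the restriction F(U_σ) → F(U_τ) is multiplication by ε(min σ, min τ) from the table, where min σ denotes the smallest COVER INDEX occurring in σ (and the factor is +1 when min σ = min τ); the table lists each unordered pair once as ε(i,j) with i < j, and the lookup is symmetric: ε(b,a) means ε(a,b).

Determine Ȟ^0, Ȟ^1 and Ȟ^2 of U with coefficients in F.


Ȟ^0 ≅ 0, Ȟ^1 ≅ Z ⊕ Z/2, Ȟ^2 ≅ 0

nerve of the cover:
  U12={x1} U13={x6} U14={x4} U15={x7} U23={x3} U45={x2,x5}
C dims 5,6; δ0: rk 5, SNF 1^4·2
Ȟ^0 = (5 − 5) − 0 = 0, so Ȟ^0 ≅ 0
Ȟ^1 = (6 − 0) − 5 = 1 plus torsion [2], so Ȟ^1 ≅ Z ⊕ Z/2
Ȟ^2 = (0 − 0) − 0 = 0, so Ȟ^2 ≅ 0


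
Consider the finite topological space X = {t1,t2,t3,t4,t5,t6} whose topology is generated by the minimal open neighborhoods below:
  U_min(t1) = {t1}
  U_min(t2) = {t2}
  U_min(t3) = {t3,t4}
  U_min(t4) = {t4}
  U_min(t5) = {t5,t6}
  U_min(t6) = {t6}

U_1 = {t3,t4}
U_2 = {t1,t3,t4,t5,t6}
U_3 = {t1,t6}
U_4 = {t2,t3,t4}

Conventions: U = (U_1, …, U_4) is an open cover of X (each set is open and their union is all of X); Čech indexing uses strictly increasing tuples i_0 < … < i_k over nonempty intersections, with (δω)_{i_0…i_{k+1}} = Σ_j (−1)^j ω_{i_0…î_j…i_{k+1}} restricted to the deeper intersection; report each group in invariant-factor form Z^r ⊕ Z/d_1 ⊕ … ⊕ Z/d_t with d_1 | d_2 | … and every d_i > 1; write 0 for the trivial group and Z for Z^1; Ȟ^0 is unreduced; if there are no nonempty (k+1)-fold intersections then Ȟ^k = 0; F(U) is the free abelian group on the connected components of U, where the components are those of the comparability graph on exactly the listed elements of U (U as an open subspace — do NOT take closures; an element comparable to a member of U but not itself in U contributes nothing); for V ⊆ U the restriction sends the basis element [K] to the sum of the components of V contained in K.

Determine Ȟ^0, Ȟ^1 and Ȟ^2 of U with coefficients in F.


nonempty intersections:
  U12={t3,t4} U14={t3,t4} U23={t1,t6} U24={t3,t4}
  U124={t3,t4}
components per intersection:
  U1: {t3,t4}
  U2: {t1} {t3,t4} {t5,t6}
  U3: {t1} {t6}
  U4: {t2} {t3,t4}
  U12: {t3,t4}
  U14: {t3,t4}
  U23: {t1} {t6}
  U24: {t3,t4}
  U124: {t3,t4}
C dims 8,5,1; δ0: rk 4, SNF 1^4; δ1: rk 1, SNF 1^1
Ȟ^0: (8−4)−0=4 ⇒ Z^4
Ȟ^1: (5−1)−4=0 ⇒ 0
Ȟ^2: (1−0)−1=0 ⇒ 0

Ȟ^0 ≅ Z^4, Ȟ^1 ≅ 0 and Ȟ^2 ≅ 0


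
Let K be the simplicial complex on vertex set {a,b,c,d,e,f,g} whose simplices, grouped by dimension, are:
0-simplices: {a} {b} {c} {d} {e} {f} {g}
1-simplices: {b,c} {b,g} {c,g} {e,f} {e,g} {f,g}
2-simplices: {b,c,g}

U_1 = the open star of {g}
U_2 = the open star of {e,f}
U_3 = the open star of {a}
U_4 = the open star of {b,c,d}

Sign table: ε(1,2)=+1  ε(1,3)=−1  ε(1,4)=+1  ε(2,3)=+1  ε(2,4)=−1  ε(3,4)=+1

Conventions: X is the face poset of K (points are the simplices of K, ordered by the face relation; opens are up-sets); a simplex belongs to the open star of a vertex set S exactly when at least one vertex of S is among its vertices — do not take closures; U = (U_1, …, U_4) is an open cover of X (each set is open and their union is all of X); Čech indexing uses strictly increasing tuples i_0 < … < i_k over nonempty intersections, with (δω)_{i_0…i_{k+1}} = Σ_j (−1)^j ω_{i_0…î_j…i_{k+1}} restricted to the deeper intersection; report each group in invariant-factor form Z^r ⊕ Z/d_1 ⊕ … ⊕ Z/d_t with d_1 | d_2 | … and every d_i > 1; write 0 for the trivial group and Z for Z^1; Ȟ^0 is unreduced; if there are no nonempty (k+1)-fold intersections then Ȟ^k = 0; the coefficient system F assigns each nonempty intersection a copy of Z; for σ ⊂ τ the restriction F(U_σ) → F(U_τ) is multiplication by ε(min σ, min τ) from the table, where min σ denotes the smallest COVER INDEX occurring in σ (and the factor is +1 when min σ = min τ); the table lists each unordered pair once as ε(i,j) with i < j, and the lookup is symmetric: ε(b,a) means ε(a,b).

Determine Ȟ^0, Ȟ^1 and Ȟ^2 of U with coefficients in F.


Ȟ^0(U;F) ≅ Z^2,  Ȟ^1(U;F) ≅ 0,  Ȟ^2(U;F) ≅ 0

nerve of the cover:
  U1={{g},{b,g},{c,g},{e,g},{f,g},{b,c,g}} U2={{e},{f},{e,f},{e,g},{f,g}} U3={{a}} U4={{b},{c},{d},{b,c},{b,g},{c,g},{b,c,g}}
  U12={{e,g},{f,g}} U14={{b,g},{c,g},{b,c,g}}
C dims 4,2; δ0: rk 2, SNF 1^2
Ȟ^0 = (4 − 2) − 0 = 2, so Ȟ^0 ≅ Z^2
Ȟ^1 = (2 − 0) − 2 = 0, so Ȟ^1 ≅ 0
Ȟ^2 = (0 − 0) − 0 = 0, so Ȟ^2 ≅ 0
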